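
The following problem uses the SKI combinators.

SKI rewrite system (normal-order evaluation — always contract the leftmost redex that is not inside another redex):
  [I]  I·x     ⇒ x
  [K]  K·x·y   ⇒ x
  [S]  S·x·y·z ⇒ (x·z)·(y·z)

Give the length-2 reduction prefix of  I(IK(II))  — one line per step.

Answer: after 2 steps: K(II)

Reduction:
  start: I(IK(II))
  →1  IK(II)
  →2  K(II)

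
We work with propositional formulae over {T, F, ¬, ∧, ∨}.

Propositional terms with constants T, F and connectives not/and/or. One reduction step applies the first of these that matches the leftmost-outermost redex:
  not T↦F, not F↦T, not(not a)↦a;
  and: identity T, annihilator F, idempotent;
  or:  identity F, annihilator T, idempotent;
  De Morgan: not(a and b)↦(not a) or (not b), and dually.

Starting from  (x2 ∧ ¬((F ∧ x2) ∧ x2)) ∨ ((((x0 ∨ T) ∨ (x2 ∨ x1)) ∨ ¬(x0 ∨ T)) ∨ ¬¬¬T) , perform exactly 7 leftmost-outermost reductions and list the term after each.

  start: (x2 ∧ ¬((F ∧ x2) ∧ x2)) ∨ ((((x0 ∨ T) ∨ (x2 ∨ x1)) ∨ ¬(x0 ∨ T)) ∨ ¬¬¬T)
  [1] (x2 ∧ (¬(F ∧ x2) ∨ ¬x2)) ∨ ((((x0 ∨ T) ∨ (x2 ∨ x1)) ∨ ¬(x0 ∨ T)) ∨ ¬¬¬T)
  [2] (x2 ∧ ((¬F ∨ ¬x2) ∨ ¬x2)) ∨ ((((x0 ∨ T) ∨ (x2 ∨ x1)) ∨ ¬(x0 ∨ T)) ∨ ¬¬¬T)
  [3] (x2 ∧ ((T ∨ ¬x2) ∨ ¬x2)) ∨ ((((x0 ∨ T) ∨ (x2 ∨ x1)) ∨ ¬(x0 ∨ T)) ∨ ¬¬¬T)
  [4] (x2 ∧ (T ∨ ¬x2)) ∨ ((((x0 ∨ T) ∨ (x2 ∨ x1)) ∨ ¬(x0 ∨ T)) ∨ ¬¬¬T)
  [5] (x2 ∧ T) ∨ ((((x0 ∨ T) ∨ (x2 ∨ x1)) ∨ ¬(x0 ∨ T)) ∨ ¬¬¬T)
  [6] x2 ∨ ((((x0 ∨ T) ∨ (x2 ∨ x1)) ∨ ¬(x0 ∨ T)) ∨ ¬¬¬T)
  [7] x2 ∨ (((T ∨ (x2 ∨ x1)) ∨ ¬(x0 ∨ T)) ∨ ¬¬¬T)

Answer: after 7 steps: x2 ∨ (((T ∨ (x2 ∨ x1)) ∨ ¬(x0 ∨ T)) ∨ ¬¬¬T)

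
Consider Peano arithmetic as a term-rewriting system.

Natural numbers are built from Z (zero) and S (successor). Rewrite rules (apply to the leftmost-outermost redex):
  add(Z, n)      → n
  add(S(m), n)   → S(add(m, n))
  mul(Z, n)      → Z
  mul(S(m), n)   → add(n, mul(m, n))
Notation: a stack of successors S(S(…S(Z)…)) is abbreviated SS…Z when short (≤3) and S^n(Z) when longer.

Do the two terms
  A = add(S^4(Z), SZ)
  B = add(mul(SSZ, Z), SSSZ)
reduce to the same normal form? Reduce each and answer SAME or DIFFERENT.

Term A:
  start: add(S^4(Z), SZ)
  step 1: S(add(SSSZ, SZ))
  step 2: S(S(add(SSZ, SZ)))
  step 3: S(S(S(add(SZ, SZ))))
  step 4: S(S(S(S(add(Z, SZ)))))
  step 5: S^5(Z)

Term B:
  start: add(mul(SSZ, Z), SSSZ)
  step 1: add(add(Z, mul(SZ, Z)), SSSZ)
  step 2: add(mul(SZ, Z), SSSZ)
  step 3: add(add(Z, mul(Z, Z)), SSSZ)
  step 4: add(mul(Z, Z), SSSZ)
  step 5: add(Z, SSSZ)
  step 6: SSSZ

Answer: DIFFERENT — A ⇓ S^5(Z), B ⇓ SSSZ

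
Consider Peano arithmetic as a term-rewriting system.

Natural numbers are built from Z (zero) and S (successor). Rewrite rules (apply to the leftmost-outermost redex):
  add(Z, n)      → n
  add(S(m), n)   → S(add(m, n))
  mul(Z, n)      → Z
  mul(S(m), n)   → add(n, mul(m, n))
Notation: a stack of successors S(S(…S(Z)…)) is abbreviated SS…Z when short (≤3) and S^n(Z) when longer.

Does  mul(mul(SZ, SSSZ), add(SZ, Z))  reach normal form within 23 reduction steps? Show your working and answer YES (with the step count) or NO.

Answer: YES — reaches normal form SSSZ in 22 ≤ 23 steps

Derivation:
  start: mul(mul(SZ, SSSZ), add(SZ, Z))
  step 1: mul(add(SSSZ, mul(Z, SSSZ)), add(SZ, Z))
  step 2: mul(S(add(SSZ, mul(Z, SSSZ))), add(SZ, Z))
  step 3: add(add(SZ, Z), mul(add(SSZ, mul(Z, SSSZ)), add(SZ, Z)))
  step 4: add(S(add(Z, Z)), mul(add(SSZ, mul(Z, SSSZ)), add(SZ, Z)))
  step 5: S(add(add(Z, Z), mul(add(SSZ, mul(Z, SSSZ)), add(SZ, Z))))
  step 6: S(add(Z, mul(add(SSZ, mul(Z, SSSZ)), add(SZ, Z))))
  step 7: S(mul(add(SSZ, mul(Z, SSSZ)), add(SZ, Z)))
  step 8: S(mul(S(add(SZ, mul(Z, SSSZ))), add(SZ, Z)))
  step 9: S(add(add(SZ, Z), mul(add(SZ, mul(Z, SSSZ)), add(SZ, Z))))
  step 10: S(add(S(add(Z, Z)), mul(add(SZ, mul(Z, SSSZ)), add(SZ, Z))))
  step 11: S(S(add(add(Z, Z), mul(add(SZ, mul(Z, SSSZ)), add(SZ, Z)))))
  step 12: S(S(add(Z, mul(add(SZ, mul(Z, SSSZ)), add(SZ, Z)))))
  step 13: S(S(mul(add(SZ, mul(Z, SSSZ)), add(SZ, Z))))
  step 14: S(S(mul(S(add(Z, mul(Z, SSSZ))), add(SZ, Z))))
  step 15: S(S(add(add(SZ, Z), mul(add(Z, mul(Z, SSSZ)), add(SZ, Z)))))
  step 16: S(S(add(S(add(Z, Z)), mul(add(Z, mul(Z, SSSZ)), add(SZ, Z)))))
  step 17: S(S(S(add(add(Z, Z), mul(add(Z, mul(Z, SSSZ)), add(SZ, Z))))))
  step 18: S(S(S(add(Z, mul(add(Z, mul(Z, SSSZ)), add(SZ, Z))))))
  step 19: S(S(S(mul(add(Z, mul(Z, SSSZ)), add(SZ, Z)))))
  step 20: S(S(S(mul(mul(Z, SSSZ), add(SZ, Z)))))
  step 21: S(S(S(mul(Z, add(SZ, Z)))))
  step 22: SSSZ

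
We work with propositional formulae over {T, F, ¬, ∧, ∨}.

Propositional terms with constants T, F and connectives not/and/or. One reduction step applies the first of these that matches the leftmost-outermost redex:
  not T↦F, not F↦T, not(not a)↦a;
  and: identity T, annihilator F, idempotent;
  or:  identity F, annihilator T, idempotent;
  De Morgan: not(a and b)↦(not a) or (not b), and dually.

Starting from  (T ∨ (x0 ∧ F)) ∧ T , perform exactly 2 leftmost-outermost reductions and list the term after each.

Answer: after 2 steps: T

Reduction:
  start: (T ∨ (x0 ∧ F)) ∧ T
  →1  T ∨ (x0 ∧ F)
  →2  T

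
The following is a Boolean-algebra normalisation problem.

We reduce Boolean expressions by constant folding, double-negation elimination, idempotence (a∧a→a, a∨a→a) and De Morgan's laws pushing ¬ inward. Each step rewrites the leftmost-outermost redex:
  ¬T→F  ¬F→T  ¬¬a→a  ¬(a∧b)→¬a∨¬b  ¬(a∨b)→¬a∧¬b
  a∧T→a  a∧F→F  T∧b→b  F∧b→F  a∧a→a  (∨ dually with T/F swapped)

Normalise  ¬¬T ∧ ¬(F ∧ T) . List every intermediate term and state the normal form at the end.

Answer: normal form = T  (in 5 steps)

Working:
  start: ¬¬T ∧ ¬(F ∧ T)
  step 1: T ∧ ¬(F ∧ T)
  step 2: ¬(F ∧ T)
  step 3: ¬F ∨ ¬T
  step 4: T ∨ ¬T
  step 5: T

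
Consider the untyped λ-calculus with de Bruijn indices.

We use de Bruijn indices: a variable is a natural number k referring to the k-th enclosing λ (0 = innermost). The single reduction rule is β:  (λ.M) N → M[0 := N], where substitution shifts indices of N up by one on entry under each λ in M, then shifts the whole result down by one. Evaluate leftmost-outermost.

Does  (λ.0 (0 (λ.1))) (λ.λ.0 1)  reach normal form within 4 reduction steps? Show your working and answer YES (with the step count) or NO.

Answer: YES — reaches normal form λ.0 (λ.0 (λ.λ.λ.0 1)) in 3 ≤ 4 steps

Reduction:
  start: (λ.0 (0 (λ.1))) (λ.λ.0 1)
  [1] (λ.λ.0 1) ((λ.λ.0 1) (λ.λ.λ.0 1))
  [2] λ.0 ((λ.λ.0 1) (λ.λ.λ.0 1))
  [3] λ.0 (λ.0 (λ.λ.λ.0 1))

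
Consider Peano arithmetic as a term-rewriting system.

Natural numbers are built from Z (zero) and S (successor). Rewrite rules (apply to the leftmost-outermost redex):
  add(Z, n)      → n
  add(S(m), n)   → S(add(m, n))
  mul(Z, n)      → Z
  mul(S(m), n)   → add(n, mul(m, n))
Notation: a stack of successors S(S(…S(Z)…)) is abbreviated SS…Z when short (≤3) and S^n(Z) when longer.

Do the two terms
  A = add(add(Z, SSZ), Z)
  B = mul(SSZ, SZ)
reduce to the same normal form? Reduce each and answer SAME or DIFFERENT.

Term A:
  start: add(add(Z, SSZ), Z)
  [1] add(SSZ, Z)
  [2] S(add(SZ, Z))
  [3] S(S(add(Z, Z)))
  [4] SSZ

Term B:
  start: mul(SSZ, SZ)
  [1] add(SZ, mul(SZ, SZ))
  [2] S(add(Z, mul(SZ, SZ)))
  [3] S(mul(SZ, SZ))
  [4] S(add(SZ, mul(Z, SZ)))
  [5] S(S(add(Z, mul(Z, SZ))))
  [6] S(S(mul(Z, SZ)))
  [7] SSZ

Answer: SAME — A ⇓ SSZ, B ⇓ SSZ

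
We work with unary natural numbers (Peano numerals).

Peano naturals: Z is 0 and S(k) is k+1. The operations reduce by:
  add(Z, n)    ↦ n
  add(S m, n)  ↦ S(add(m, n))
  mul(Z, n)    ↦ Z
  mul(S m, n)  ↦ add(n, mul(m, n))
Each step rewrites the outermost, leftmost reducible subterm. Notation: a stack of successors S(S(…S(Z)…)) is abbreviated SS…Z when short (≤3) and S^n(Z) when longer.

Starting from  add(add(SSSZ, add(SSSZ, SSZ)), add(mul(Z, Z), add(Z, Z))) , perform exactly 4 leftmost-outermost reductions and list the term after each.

  start: add(add(SSSZ, add(SSSZ, SSZ)), add(mul(Z, Z), add(Z, Z)))
  [1] add(S(add(SSZ, add(SSSZ, SSZ))), add(mul(Z, Z), add(Z, Z)))
  [2] S(add(add(SSZ, add(SSSZ, SSZ)), add(mul(Z, Z), add(Z, Z))))
  [3] S(add(S(add(SZ, add(SSSZ, SSZ))), add(mul(Z, Z), add(Z, Z))))
  [4] S(S(add(add(SZ, add(SSSZ, SSZ)), add(mul(Z, Z), add(Z, Z)))))

Answer: after 4 steps: S(S(add(add(SZ, add(SSSZ, SSZ)), add(mul(Z, Z), add(Z, Z)))))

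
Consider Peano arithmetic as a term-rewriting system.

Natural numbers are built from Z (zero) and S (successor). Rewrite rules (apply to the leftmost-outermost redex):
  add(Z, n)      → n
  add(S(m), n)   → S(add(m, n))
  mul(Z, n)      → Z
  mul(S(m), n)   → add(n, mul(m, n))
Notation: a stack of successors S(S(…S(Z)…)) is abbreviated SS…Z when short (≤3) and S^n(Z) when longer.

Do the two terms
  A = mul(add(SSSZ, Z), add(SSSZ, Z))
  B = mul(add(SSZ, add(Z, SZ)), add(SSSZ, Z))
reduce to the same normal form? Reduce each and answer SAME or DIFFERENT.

Term A:
  start: mul(add(SSSZ, Z), add(SSSZ, Z))
  [1] mul(S(add(SSZ, Z)), add(SSSZ, Z))
  [2] add(add(SSSZ, Z), mul(add(SSZ, Z), add(SSSZ, Z)))
  [3] add(S(add(SSZ, Z)), mul(add(SSZ, Z), add(SSSZ, Z)))
  [4] S(add(add(SSZ, Z), mul(add(SSZ, Z), add(SSSZ, Z))))
  [5] S(add(S(add(SZ, Z)), mul(add(SSZ, Z), add(SSSZ, Z))))
  [6] S(S(add(add(SZ, Z), mul(add(SSZ, Z), add(SSSZ, Z)))))
  [7] S(S(add(S(add(Z, Z)), mul(add(SSZ, Z), add(SSSZ, Z)))))
  [8] S(S(S(add(add(Z, Z), mul(add(SSZ, Z), add(SSSZ, Z))))))
  [9] S(S(S(add(Z, mul(add(SSZ, Z), add(SSSZ, Z))))))
  [10] S(S(S(mul(add(SSZ, Z), add(SSSZ, Z)))))
  [11] S(S(S(mul(S(add(SZ, Z)), add(SSSZ, Z)))))
  [12] S(S(S(add(add(SSSZ, Z), mul(add(SZ, Z), add(SSSZ, Z))))))
  [13] S(S(S(add(S(add(SSZ, Z)), mul(add(SZ, Z), add(SSSZ, Z))))))
  [14] S(S(S(S(add(add(SSZ, Z), mul(add(SZ, Z), add(SSSZ, Z)))))))
  [15] S(S(S(S(add(S(add(SZ, Z)), mul(add(SZ, Z), add(SSSZ, Z)))))))
  [16] S(S(S(S(S(add(add(SZ, Z), mul(add(SZ, Z), add(SSSZ, Z))))))))
  [17] S(S(S(S(S(add(S(add(Z, Z)), mul(add(SZ, Z), add(SSSZ, Z))))))))
  [18] S(S(S(S(S(S(add(add(Z, Z), mul(add(SZ, Z), add(SSSZ, Z)))))))))
  [19] S(S(S(S(S(S(add(Z, mul(add(SZ, Z), add(SSSZ, Z)))))))))
  [20] S(S(S(S(S(S(mul(add(SZ, Z), add(SSSZ, Z))))))))
  [21] S(S(S(S(S(S(mul(S(add(Z, Z)), add(SSSZ, Z))))))))
  [22] S(S(S(S(S(S(add(add(SSSZ, Z), mul(add(Z, Z), add(SSSZ, Z)))))))))
  [23] S(S(S(S(S(S(add(S(add(SSZ, Z)), mul(add(Z, Z), add(SSSZ, Z)))))))))
  [24] S(S(S(S(S(S(S(add(add(SSZ, Z), mul(add(Z, Z), add(SSSZ, Z))))))))))
  [25] S(S(S(S(S(S(S(add(S(add(SZ, Z)), mul(add(Z, Z), add(SSSZ, Z))))))))))
  [26] S(S(S(S(S(S(S(S(add(add(SZ, Z), mul(add(Z, Z), add(SSSZ, Z)))))))))))
  [27] S(S(S(S(S(S(S(S(add(S(add(Z, Z)), mul(add(Z, Z), add(SSSZ, Z)))))))))))
  [28] S(S(S(S(S(S(S(S(S(add(add(Z, Z), mul(add(Z, Z), add(SSSZ, Z))))))))))))
  [29] S(S(S(S(S(S(S(S(S(add(Z, mul(add(Z, Z), add(SSSZ, Z))))))))))))
  [30] S(S(S(S(S(S(S(S(S(mul(add(Z, Z), add(SSSZ, Z)))))))))))
  [31] S(S(S(S(S(S(S(S(S(mul(Z, add(SSSZ, Z)))))))))))
  [32] S^9(Z)

Term B:
  start: mul(add(SSZ, add(Z, SZ)), add(SSSZ, Z))
  [1] mul(S(add(SZ, add(Z, SZ))), add(SSSZ, Z))
  [2] add(add(SSSZ, Z), mul(add(SZ, add(Z, SZ)), add(SSSZ, Z)))
  [3] add(S(add(SSZ, Z)), mul(add(SZ, add(Z, SZ)), add(SSSZ, Z)))
  [4] S(add(add(SSZ, Z), mul(add(SZ, add(Z, SZ)), add(SSSZ, Z))))
  [5] S(add(S(add(SZ, Z)), mul(add(SZ, add(Z, SZ)), add(SSSZ, Z))))
  [6] S(S(add(add(SZ, Z), mul(add(SZ, add(Z, SZ)), add(SSSZ, Z)))))
  [7] S(S(add(S(add(Z, Z)), mul(add(SZ, add(Z, SZ)), add(SSSZ, Z)))))
  [8] S(S(S(add(add(Z, Z), mul(add(SZ, add(Z, SZ)), add(SSSZ, Z))))))
  [9] S(S(S(add(Z, mul(add(SZ, add(Z, SZ)), add(SSSZ, Z))))))
  [10] S(S(S(mul(add(SZ, add(Z, SZ)), add(SSSZ, Z)))))
  [11] S(S(S(mul(S(add(Z, add(Z, SZ))), add(SSSZ, Z)))))
  [12] S(S(S(add(add(SSSZ, Z), mul(add(Z, add(Z, SZ)), add(SSSZ, Z))))))
  [13] S(S(S(add(S(add(SSZ, Z)), mul(add(Z, add(Z, SZ)), add(SSSZ, Z))))))
  [14] S(S(S(S(add(add(SSZ, Z), mul(add(Z, add(Z, SZ)), add(SSSZ, Z)))))))
  [15] S(S(S(S(add(S(add(SZ, Z)), mul(add(Z, add(Z, SZ)), add(SSSZ, Z)))))))
  [16] S(S(S(S(S(add(add(SZ, Z), mul(add(Z, add(Z, SZ)), add(SSSZ, Z))))))))
  [17] S(S(S(S(S(add(S(add(Z, Z)), mul(add(Z, add(Z, SZ)), add(SSSZ, Z))))))))
  [18] S(S(S(S(S(S(add(add(Z, Z), mul(add(Z, add(Z, SZ)), add(SSSZ, Z)))))))))
  [19] S(S(S(S(S(S(add(Z, mul(add(Z, add(Z, SZ)), add(SSSZ, Z)))))))))
  [20] S(S(S(S(S(S(mul(add(Z, add(Z, SZ)), add(SSSZ, Z))))))))
  [21] S(S(S(S(S(S(mul(add(Z, SZ), add(SSSZ, Z))))))))
  [22] S(S(S(S(S(S(mul(SZ, add(SSSZ, Z))))))))
  [23] S(S(S(S(S(S(add(add(SSSZ, Z), mul(Z, add(SSSZ, Z)))))))))
  [24] S(S(S(S(S(S(add(S(add(SSZ, Z)), mul(Z, add(SSSZ, Z)))))))))
  [25] S(S(S(S(S(S(S(add(add(SSZ, Z), mul(Z, add(SSSZ, Z))))))))))
  [26] S(S(S(S(S(S(S(add(S(add(SZ, Z)), mul(Z, add(SSSZ, Z))))))))))
  [27] S(S(S(S(S(S(S(S(add(add(SZ, Z), mul(Z, add(SSSZ, Z)))))))))))
  [28] S(S(S(S(S(S(S(S(add(S(add(Z, Z)), mul(Z, add(SSSZ, Z)))))))))))
  [29] S(S(S(S(S(S(S(S(S(add(add(Z, Z), mul(Z, add(SSSZ, Z))))))))))))
  [30] S(S(S(S(S(S(S(S(S(add(Z, mul(Z, add(SSSZ, Z))))))))))))
  [31] S(S(S(S(S(S(S(S(S(mul(Z, add(SSSZ, Z)))))))))))
  [32] S^9(Z)

Answer: SAME — A ⇓ S^9(Z), B ⇓ S^9(Z)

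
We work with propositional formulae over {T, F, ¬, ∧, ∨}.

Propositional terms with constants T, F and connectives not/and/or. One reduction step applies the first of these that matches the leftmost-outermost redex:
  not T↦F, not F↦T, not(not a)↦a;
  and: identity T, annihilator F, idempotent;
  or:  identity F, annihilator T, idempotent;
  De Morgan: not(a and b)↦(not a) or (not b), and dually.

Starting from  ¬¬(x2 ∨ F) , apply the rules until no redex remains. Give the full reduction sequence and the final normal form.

Answer: normal form = x2  (in 2 steps)

Working:
  start: ¬¬(x2 ∨ F)
  step 1: x2 ∨ F
  step 2: x2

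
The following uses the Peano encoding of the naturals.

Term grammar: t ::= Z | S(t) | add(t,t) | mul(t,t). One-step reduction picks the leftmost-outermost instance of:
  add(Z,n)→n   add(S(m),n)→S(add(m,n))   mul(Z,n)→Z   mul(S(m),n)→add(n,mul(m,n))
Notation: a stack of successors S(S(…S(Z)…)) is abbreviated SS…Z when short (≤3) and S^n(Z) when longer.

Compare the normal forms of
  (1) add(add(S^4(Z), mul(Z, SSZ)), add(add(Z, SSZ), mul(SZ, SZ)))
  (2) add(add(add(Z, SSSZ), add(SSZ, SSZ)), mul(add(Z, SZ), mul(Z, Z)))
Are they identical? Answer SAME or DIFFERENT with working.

Answer: SAME — A ⇓ S^7(Z), B ⇓ S^7(Z)

Derivation:
Term A:
  start: add(add(S^4(Z), mul(Z, SSZ)), add(add(Z, SSZ), mul(SZ, SZ)))
  [1] add(S(add(SSSZ, mul(Z, SSZ))), add(add(Z, SSZ), mul(SZ, SZ)))
  [2] S(add(add(SSSZ, mul(Z, SSZ)), add(add(Z, SSZ), mul(SZ, SZ))))
  [3] S(add(S(add(SSZ, mul(Z, SSZ))), add(add(Z, SSZ), mul(SZ, SZ))))
  [4] S(S(add(add(SSZ, mul(Z, SSZ)), add(add(Z, SSZ), mul(SZ, SZ)))))
  [5] S(S(add(S(add(SZ, mul(Z, SSZ))), add(add(Z, SSZ), mul(SZ, SZ)))))
  [6] S(S(S(add(add(SZ, mul(Z, SSZ)), add(add(Z, SSZ), mul(SZ, SZ))))))
  [7] S(S(S(add(S(add(Z, mul(Z, SSZ))), add(add(Z, SSZ), mul(SZ, SZ))))))
  [8] S(S(S(S(add(add(Z, mul(Z, SSZ)), add(add(Z, SSZ), mul(SZ, SZ)))))))
  [9] S(S(S(S(add(mul(Z, SSZ), add(add(Z, SSZ), mul(SZ, SZ)))))))
  [10] S(S(S(S(add(Z, add(add(Z, SSZ), mul(SZ, SZ)))))))
  [11] S(S(S(S(add(add(Z, SSZ), mul(SZ, SZ))))))
  [12] S(S(S(S(add(SSZ, mul(SZ, SZ))))))
  [13] S(S(S(S(S(add(SZ, mul(SZ, SZ)))))))
  [14] S(S(S(S(S(S(add(Z, mul(SZ, SZ))))))))
  [15] S(S(S(S(S(S(mul(SZ, SZ)))))))
  [16] S(S(S(S(S(S(add(SZ, mul(Z, SZ))))))))
  [17] S(S(S(S(S(S(S(add(Z, mul(Z, SZ)))))))))
  [18] S(S(S(S(S(S(S(mul(Z, SZ))))))))
  [19] S^7(Z)

Term B:
  start: add(add(add(Z, SSSZ), add(SSZ, SSZ)), mul(add(Z, SZ), mul(Z, Z)))
  [1] add(add(SSSZ, add(SSZ, SSZ)), mul(add(Z, SZ), mul(Z, Z)))
  [2] add(S(add(SSZ, add(SSZ, SSZ))), mul(add(Z, SZ), mul(Z, Z)))
  [3] S(add(add(SSZ, add(SSZ, SSZ)), mul(add(Z, SZ), mul(Z, Z))))
  [4] S(add(S(add(SZ, add(SSZ, SSZ))), mul(add(Z, SZ), mul(Z, Z))))
  [5] S(S(add(add(SZ, add(SSZ, SSZ)), mul(add(Z, SZ), mul(Z, Z)))))
  [6] S(S(add(S(add(Z, add(SSZ, SSZ))), mul(add(Z, SZ), mul(Z, Z)))))
  [7] S(S(S(add(add(Z, add(SSZ, SSZ)), mul(add(Z, SZ), mul(Z, Z))))))
  [8] S(S(S(add(add(SSZ, SSZ), mul(add(Z, SZ), mul(Z, Z))))))
  [9] S(S(S(add(S(add(SZ, SSZ)), mul(add(Z, SZ), mul(Z, Z))))))
  [10] S(S(S(S(add(add(SZ, SSZ), mul(add(Z, SZ), mul(Z, Z)))))))
  [11] S(S(S(S(add(S(add(Z, SSZ)), mul(add(Z, SZ), mul(Z, Z)))))))
  [12] S(S(S(S(S(add(add(Z, SSZ), mul(add(Z, SZ), mul(Z, Z))))))))
  [13] S(S(S(S(S(add(SSZ, mul(add(Z, SZ), mul(Z, Z))))))))
  [14] S(S(S(S(S(S(add(SZ, mul(add(Z, SZ), mul(Z, Z)))))))))
  [15] S(S(S(S(S(S(S(add(Z, mul(add(Z, SZ), mul(Z, Z))))))))))
  [16] S(S(S(S(S(S(S(mul(add(Z, SZ), mul(Z, Z)))))))))
  [17] S(S(S(S(S(S(S(mul(SZ, mul(Z, Z)))))))))
  [18] S(S(S(S(S(S(S(add(mul(Z, Z), mul(Z, mul(Z, Z))))))))))
  [19] S(S(S(S(S(S(S(add(Z, mul(Z, mul(Z, Z))))))))))
  [20] S(S(S(S(S(S(S(mul(Z, mul(Z, Z)))))))))
  [21] S^7(Z)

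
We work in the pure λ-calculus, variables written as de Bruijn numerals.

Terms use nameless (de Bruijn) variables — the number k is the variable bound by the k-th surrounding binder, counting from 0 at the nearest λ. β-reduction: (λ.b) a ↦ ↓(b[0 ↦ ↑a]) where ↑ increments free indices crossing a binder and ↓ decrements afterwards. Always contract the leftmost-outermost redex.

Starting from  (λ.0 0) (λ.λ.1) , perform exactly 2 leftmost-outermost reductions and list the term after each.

  start: (λ.0 0) (λ.λ.1)
  step 1: (λ.λ.1) (λ.λ.1)
  step 2: λ.λ.λ.1

Answer: after 2 steps: λ.λ.λ.1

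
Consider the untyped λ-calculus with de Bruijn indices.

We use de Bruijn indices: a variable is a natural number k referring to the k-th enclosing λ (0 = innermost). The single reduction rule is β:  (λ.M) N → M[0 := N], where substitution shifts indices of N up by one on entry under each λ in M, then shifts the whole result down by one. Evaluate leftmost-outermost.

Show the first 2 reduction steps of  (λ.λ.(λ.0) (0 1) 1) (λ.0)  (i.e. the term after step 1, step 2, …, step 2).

Answer: after 2 steps: λ.0 (λ.0) (λ.0)

Reduction:
  start: (λ.λ.(λ.0) (0 1) 1) (λ.0)
  step 1: λ.(λ.0) (0 (λ.0)) (λ.0)
  step 2: λ.0 (λ.0) (λ.0)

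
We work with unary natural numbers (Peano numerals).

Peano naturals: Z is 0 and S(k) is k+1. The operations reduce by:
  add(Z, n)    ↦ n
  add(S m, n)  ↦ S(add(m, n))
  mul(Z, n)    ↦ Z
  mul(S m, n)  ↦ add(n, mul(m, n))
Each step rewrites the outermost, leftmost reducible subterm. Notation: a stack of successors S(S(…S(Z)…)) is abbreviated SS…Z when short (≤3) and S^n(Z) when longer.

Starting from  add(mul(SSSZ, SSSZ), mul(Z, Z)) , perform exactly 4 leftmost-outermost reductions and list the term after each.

Answer: after 4 steps: S(add(S(add(SZ, mul(SSZ, SSSZ))), mul(Z, Z)))

Reduction:
  start: add(mul(SSSZ, SSSZ), mul(Z, Z))
  step 1: add(add(SSSZ, mul(SSZ, SSSZ)), mul(Z, Z))
  step 2: add(S(add(SSZ, mul(SSZ, SSSZ))), mul(Z, Z))
  step 3: S(add(add(SSZ, mul(SSZ, SSSZ)), mul(Z, Z)))
  step 4: S(add(S(add(SZ, mul(SSZ, SSSZ))), mul(Z, Z)))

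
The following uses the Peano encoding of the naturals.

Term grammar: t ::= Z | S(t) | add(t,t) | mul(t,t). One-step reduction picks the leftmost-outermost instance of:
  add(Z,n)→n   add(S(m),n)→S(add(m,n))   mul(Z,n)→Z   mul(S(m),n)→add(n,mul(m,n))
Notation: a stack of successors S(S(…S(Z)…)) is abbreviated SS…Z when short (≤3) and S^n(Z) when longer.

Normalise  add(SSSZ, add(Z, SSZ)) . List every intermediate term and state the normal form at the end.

Answer: normal form = S^5(Z)  (in 5 steps)

Derivation:
  start: add(SSSZ, add(Z, SSZ))
  step 1: S(add(SSZ, add(Z, SSZ)))
  step 2: S(S(add(SZ, add(Z, SSZ))))
  step 3: S(S(S(add(Z, add(Z, SSZ)))))
  step 4: S(S(S(add(Z, SSZ))))
  step 5: S^5(Z)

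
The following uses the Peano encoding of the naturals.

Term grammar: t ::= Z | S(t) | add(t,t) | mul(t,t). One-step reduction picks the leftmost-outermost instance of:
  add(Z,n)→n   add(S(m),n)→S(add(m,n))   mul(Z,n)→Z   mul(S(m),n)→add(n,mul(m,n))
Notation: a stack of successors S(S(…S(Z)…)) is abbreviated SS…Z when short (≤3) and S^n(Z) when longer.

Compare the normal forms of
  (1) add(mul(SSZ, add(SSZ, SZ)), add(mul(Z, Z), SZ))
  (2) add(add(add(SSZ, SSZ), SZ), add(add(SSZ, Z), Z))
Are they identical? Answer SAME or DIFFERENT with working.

Term A:
  start: add(mul(SSZ, add(SSZ, SZ)), add(mul(Z, Z), SZ))
  step 1: add(add(add(SSZ, SZ), mul(SZ, add(SSZ, SZ))), add(mul(Z, Z), SZ))
  step 2: add(add(S(add(SZ, SZ)), mul(SZ, add(SSZ, SZ))), add(mul(Z, Z), SZ))
  step 3: add(S(add(add(SZ, SZ), mul(SZ, add(SSZ, SZ)))), add(mul(Z, Z), SZ))
  step 4: S(add(add(add(SZ, SZ), mul(SZ, add(SSZ, SZ))), add(mul(Z, Z), SZ)))
  step 5: S(add(add(S(add(Z, SZ)), mul(SZ, add(SSZ, SZ))), add(mul(Z, Z), SZ)))
  step 6: S(add(S(add(add(Z, SZ), mul(SZ, add(SSZ, SZ)))), add(mul(Z, Z), SZ)))
  step 7: S(S(add(add(add(Z, SZ), mul(SZ, add(SSZ, SZ))), add(mul(Z, Z), SZ))))
  step 8: S(S(add(add(SZ, mul(SZ, add(SSZ, SZ))), add(mul(Z, Z), SZ))))
  step 9: S(S(add(S(add(Z, mul(SZ, add(SSZ, SZ)))), add(mul(Z, Z), SZ))))
  step 10: S(S(S(add(add(Z, mul(SZ, add(SSZ, SZ))), add(mul(Z, Z), SZ)))))
  step 11: S(S(S(add(mul(SZ, add(SSZ, SZ)), add(mul(Z, Z), SZ)))))
  step 12: S(S(S(add(add(add(SSZ, SZ), mul(Z, add(SSZ, SZ))), add(mul(Z, Z), SZ)))))
  step 13: S(S(S(add(add(S(add(SZ, SZ)), mul(Z, add(SSZ, SZ))), add(mul(Z, Z), SZ)))))
  step 14: S(S(S(add(S(add(add(SZ, SZ), mul(Z, add(SSZ, SZ)))), add(mul(Z, Z), SZ)))))
  step 15: S(S(S(S(add(add(add(SZ, SZ), mul(Z, add(SSZ, SZ))), add(mul(Z, Z), SZ))))))
  step 16: S(S(S(S(add(add(S(add(Z, SZ)), mul(Z, add(SSZ, SZ))), add(mul(Z, Z), SZ))))))
  step 17: S(S(S(S(add(S(add(add(Z, SZ), mul(Z, add(SSZ, SZ)))), add(mul(Z, Z), SZ))))))
  step 18: S(S(S(S(S(add(add(add(Z, SZ), mul(Z, add(SSZ, SZ))), add(mul(Z, Z), SZ)))))))
  step 19: S(S(S(S(S(add(add(SZ, mul(Z, add(SSZ, SZ))), add(mul(Z, Z), SZ)))))))
  step 20: S(S(S(S(S(add(S(add(Z, mul(Z, add(SSZ, SZ)))), add(mul(Z, Z), SZ)))))))
  step 21: S(S(S(S(S(S(add(add(Z, mul(Z, add(SSZ, SZ))), add(mul(Z, Z), SZ))))))))
  step 22: S(S(S(S(S(S(add(mul(Z, add(SSZ, SZ)), add(mul(Z, Z), SZ))))))))
  step 23: S(S(S(S(S(S(add(Z, add(mul(Z, Z), SZ))))))))
  step 24: S(S(S(S(S(S(add(mul(Z, Z), SZ)))))))
  step 25: S(S(S(S(S(S(add(Z, SZ)))))))
  step 26: S^7(Z)

Term B:
  start: add(add(add(SSZ, SSZ), SZ), add(add(SSZ, Z), Z))
  step 1: add(add(S(add(SZ, SSZ)), SZ), add(add(SSZ, Z), Z))
  step 2: add(S(add(add(SZ, SSZ), SZ)), add(add(SSZ, Z), Z))
  step 3: S(add(add(add(SZ, SSZ), SZ), add(add(SSZ, Z), Z)))
  step 4: S(add(add(S(add(Z, SSZ)), SZ), add(add(SSZ, Z), Z)))
  step 5: S(add(S(add(add(Z, SSZ), SZ)), add(add(SSZ, Z), Z)))
  step 6: S(S(add(add(add(Z, SSZ), SZ), add(add(SSZ, Z), Z))))
  step 7: S(S(add(add(SSZ, SZ), add(add(SSZ, Z), Z))))
  step 8: S(S(add(S(add(SZ, SZ)), add(add(SSZ, Z), Z))))
  step 9: S(S(S(add(add(SZ, SZ), add(add(SSZ, Z), Z)))))
  step 10: S(S(S(add(S(add(Z, SZ)), add(add(SSZ, Z), Z)))))
  step 11: S(S(S(S(add(add(Z, SZ), add(add(SSZ, Z), Z))))))
  step 12: S(S(S(S(add(SZ, add(add(SSZ, Z), Z))))))
  step 13: S(S(S(S(S(add(Z, add(add(SSZ, Z), Z)))))))
  step 14: S(S(S(S(S(add(add(SSZ, Z), Z))))))
  step 15: S(S(S(S(S(add(S(add(SZ, Z)), Z))))))
  step 16: S(S(S(S(S(S(add(add(SZ, Z), Z)))))))
  step 17: S(S(S(S(S(S(add(S(add(Z, Z)), Z)))))))
  step 18: S(S(S(S(S(S(S(add(add(Z, Z), Z))))))))
  step 19: S(S(S(S(S(S(S(add(Z, Z))))))))
  step 20: S^7(Z)

Answer: SAME — A ⇓ S^7(Z), B ⇓ S^7(Z)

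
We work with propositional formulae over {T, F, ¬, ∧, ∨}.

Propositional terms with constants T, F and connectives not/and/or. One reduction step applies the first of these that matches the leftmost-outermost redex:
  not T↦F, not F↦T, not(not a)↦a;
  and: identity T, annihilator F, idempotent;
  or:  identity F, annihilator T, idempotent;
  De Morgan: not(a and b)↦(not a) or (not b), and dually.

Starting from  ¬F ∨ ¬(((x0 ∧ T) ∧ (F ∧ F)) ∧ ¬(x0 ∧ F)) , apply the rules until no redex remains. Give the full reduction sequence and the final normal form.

Answer: normal form = T  (in 2 steps)

Derivation:
  start: ¬F ∨ ¬(((x0 ∧ T) ∧ (F ∧ F)) ∧ ¬(x0 ∧ F))
  →1  T ∨ ¬(((x0 ∧ T) ∧ (F ∧ F)) ∧ ¬(x0 ∧ F))
  →2  T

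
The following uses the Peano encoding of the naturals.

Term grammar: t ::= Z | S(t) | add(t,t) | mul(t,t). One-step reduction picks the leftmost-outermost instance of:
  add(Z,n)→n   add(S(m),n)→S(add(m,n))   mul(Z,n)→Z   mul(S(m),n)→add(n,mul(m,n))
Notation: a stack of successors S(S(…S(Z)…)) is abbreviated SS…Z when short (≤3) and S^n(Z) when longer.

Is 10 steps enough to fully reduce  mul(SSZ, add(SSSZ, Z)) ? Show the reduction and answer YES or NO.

  start: mul(SSZ, add(SSSZ, Z))
  step 1: add(add(SSSZ, Z), mul(SZ, add(SSSZ, Z)))
  step 2: add(S(add(SSZ, Z)), mul(SZ, add(SSSZ, Z)))
  step 3: S(add(add(SSZ, Z), mul(SZ, add(SSSZ, Z))))
  step 4: S(add(S(add(SZ, Z)), mul(SZ, add(SSSZ, Z))))
  step 5: S(S(add(add(SZ, Z), mul(SZ, add(SSSZ, Z)))))
  step 6: S(S(add(S(add(Z, Z)), mul(SZ, add(SSSZ, Z)))))
  step 7: S(S(S(add(add(Z, Z), mul(SZ, add(SSSZ, Z))))))
  step 8: S(S(S(add(Z, mul(SZ, add(SSSZ, Z))))))
  step 9: S(S(S(mul(SZ, add(SSSZ, Z)))))
  step 10: S(S(S(add(add(SSSZ, Z), mul(Z, add(SSSZ, Z))))))

Answer: NO — after 10 steps the term is S(S(S(add(add(SSSZ, Z), mul(Z, add(SSSZ, Z)))))), not yet normal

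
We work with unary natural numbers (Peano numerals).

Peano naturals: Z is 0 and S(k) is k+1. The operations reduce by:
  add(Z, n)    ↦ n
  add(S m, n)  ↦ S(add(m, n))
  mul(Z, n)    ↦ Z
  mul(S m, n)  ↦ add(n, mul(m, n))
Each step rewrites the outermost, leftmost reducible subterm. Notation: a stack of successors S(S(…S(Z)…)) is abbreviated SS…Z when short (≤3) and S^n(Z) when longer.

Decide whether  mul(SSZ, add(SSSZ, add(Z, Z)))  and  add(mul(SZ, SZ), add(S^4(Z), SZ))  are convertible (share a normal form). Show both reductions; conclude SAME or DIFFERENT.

Answer: SAME — A ⇓ S^6(Z), B ⇓ S^6(Z)

Working:
Term A:
  start: mul(SSZ, add(SSSZ, add(Z, Z)))
  →1  add(add(SSSZ, add(Z, Z)), mul(SZ, add(SSSZ, add(Z, Z))))
  →2  add(S(add(SSZ, add(Z, Z))), mul(SZ, add(SSSZ, add(Z, Z))))
  →3  S(add(add(SSZ, add(Z, Z)), mul(SZ, add(SSSZ, add(Z, Z)))))
  →4  S(add(S(add(SZ, add(Z, Z))), mul(SZ, add(SSSZ, add(Z, Z)))))
  →5  S(S(add(add(SZ, add(Z, Z)), mul(SZ, add(SSSZ, add(Z, Z))))))
  →6  S(S(add(S(add(Z, add(Z, Z))), mul(SZ, add(SSSZ, add(Z, Z))))))
  →7  S(S(S(add(add(Z, add(Z, Z)), mul(SZ, add(SSSZ, add(Z, Z)))))))
  →8  S(S(S(add(add(Z, Z), mul(SZ, add(SSSZ, add(Z, Z)))))))
  →9  S(S(S(add(Z, mul(SZ, add(SSSZ, add(Z, Z)))))))
  →10  S(S(S(mul(SZ, add(SSSZ, add(Z, Z))))))
  →11  S(S(S(add(add(SSSZ, add(Z, Z)), mul(Z, add(SSSZ, add(Z, Z)))))))
  →12  S(S(S(add(S(add(SSZ, add(Z, Z))), mul(Z, add(SSSZ, add(Z, Z)))))))
  →13  S(S(S(S(add(add(SSZ, add(Z, Z)), mul(Z, add(SSSZ, add(Z, Z))))))))
  →14  S(S(S(S(add(S(add(SZ, add(Z, Z))), mul(Z, add(SSSZ, add(Z, Z))))))))
  →15  S(S(S(S(S(add(add(SZ, add(Z, Z)), mul(Z, add(SSSZ, add(Z, Z)))))))))
  →16  S(S(S(S(S(add(S(add(Z, add(Z, Z))), mul(Z, add(SSSZ, add(Z, Z)))))))))
  →17  S(S(S(S(S(S(add(add(Z, add(Z, Z)), mul(Z, add(SSSZ, add(Z, Z))))))))))
  →18  S(S(S(S(S(S(add(add(Z, Z), mul(Z, add(SSSZ, add(Z, Z))))))))))
  →19  S(S(S(S(S(S(add(Z, mul(Z, add(SSSZ, add(Z, Z))))))))))
  →20  S(S(S(S(S(S(mul(Z, add(SSSZ, add(Z, Z)))))))))
  →21  S^6(Z)

Term B:
  start: add(mul(SZ, SZ), add(S^4(Z), SZ))
  →1  add(add(SZ, mul(Z, SZ)), add(S^4(Z), SZ))
  →2  add(S(add(Z, mul(Z, SZ))), add(S^4(Z), SZ))
  →3  S(add(add(Z, mul(Z, SZ)), add(S^4(Z), SZ)))
  →4  S(add(mul(Z, SZ), add(S^4(Z), SZ)))
  →5  S(add(Z, add(S^4(Z), SZ)))
  →6  S(add(S^4(Z), SZ))
  →7  S(S(add(SSSZ, SZ)))
  →8  S(S(S(add(SSZ, SZ))))
  →9  S(S(S(S(add(SZ, SZ)))))
  →10  S(S(S(S(S(add(Z, SZ))))))
  →11  S^6(Z)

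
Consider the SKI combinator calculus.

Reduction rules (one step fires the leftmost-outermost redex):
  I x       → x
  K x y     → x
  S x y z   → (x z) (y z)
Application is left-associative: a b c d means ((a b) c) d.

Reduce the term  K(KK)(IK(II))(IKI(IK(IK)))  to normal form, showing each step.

Answer: normal form = K  (in 2 steps)

Reduction:
  start: K(KK)(IK(II))(IKI(IK(IK)))
  step 1: KK(IKI(IK(IK)))
  step 2: K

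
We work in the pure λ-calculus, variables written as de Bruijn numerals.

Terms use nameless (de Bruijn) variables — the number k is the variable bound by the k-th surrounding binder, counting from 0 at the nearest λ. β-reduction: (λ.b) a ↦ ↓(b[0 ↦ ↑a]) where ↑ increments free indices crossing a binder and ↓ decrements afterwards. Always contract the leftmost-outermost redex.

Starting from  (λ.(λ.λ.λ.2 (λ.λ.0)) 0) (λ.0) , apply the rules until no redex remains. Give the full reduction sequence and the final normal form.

  start: (λ.(λ.λ.λ.2 (λ.λ.0)) 0) (λ.0)
  →1  (λ.λ.λ.2 (λ.λ.0)) (λ.0)
  →2  λ.λ.(λ.0) (λ.λ.0)
  →3  λ.λ.λ.λ.0

Answer: normal form = λ.λ.λ.λ.0  (in 3 steps)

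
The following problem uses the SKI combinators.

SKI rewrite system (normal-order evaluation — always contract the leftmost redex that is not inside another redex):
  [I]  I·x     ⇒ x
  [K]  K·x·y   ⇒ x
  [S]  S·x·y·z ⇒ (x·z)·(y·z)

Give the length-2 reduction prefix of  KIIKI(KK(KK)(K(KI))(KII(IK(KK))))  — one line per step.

  start: KIIKI(KK(KK)(K(KI))(KII(IK(KK))))
  step 1: IKI(KK(KK)(K(KI))(KII(IK(KK))))
  step 2: KI(KK(KK)(K(KI))(KII(IK(KK))))

Answer: after 2 steps: KI(KK(KK)(K(KI))(KII(IK(KK))))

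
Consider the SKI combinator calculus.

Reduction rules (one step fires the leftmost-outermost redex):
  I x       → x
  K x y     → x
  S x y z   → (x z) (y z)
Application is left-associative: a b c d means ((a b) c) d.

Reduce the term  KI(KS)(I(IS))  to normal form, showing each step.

  start: KI(KS)(I(IS))
  [1] I(I(IS))
  [2] I(IS)
  [3] IS
  [4] S

Answer: normal form = S  (in 4 steps)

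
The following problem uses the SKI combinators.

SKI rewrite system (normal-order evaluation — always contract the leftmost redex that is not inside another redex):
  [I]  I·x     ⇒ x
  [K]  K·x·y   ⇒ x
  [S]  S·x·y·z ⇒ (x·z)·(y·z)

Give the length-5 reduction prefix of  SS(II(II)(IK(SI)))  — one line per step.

Answer: after 5 steps: SS(K(SI))

Derivation:
  start: SS(II(II)(IK(SI)))
  [1] SS(I(II)(IK(SI)))
  [2] SS(II(IK(SI)))
  [3] SS(I(IK(SI)))
  [4] SS(IK(SI))
  [5] SS(K(SI))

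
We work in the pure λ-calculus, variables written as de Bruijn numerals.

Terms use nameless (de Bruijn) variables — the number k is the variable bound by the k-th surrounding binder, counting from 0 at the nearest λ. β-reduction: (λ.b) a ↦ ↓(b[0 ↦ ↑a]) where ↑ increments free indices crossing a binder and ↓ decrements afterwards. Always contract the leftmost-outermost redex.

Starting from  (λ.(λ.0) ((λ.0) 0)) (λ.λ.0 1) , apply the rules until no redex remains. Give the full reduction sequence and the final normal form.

  start: (λ.(λ.0) ((λ.0) 0)) (λ.λ.0 1)
  →1  (λ.0) ((λ.0) (λ.λ.0 1))
  →2  (λ.0) (λ.λ.0 1)
  →3  λ.λ.0 1

Answer: normal form = λ.λ.0 1  (in 3 steps)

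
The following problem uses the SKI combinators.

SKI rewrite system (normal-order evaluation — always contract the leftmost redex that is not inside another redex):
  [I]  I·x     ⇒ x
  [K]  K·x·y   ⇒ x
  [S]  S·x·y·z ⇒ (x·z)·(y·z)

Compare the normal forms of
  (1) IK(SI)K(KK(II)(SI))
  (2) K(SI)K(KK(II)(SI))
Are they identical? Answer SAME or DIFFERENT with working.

Answer: SAME — A ⇓ SI(K(SI)), B ⇓ SI(K(SI))

Reduction:
Term A:
  start: IK(SI)K(KK(II)(SI))
  →1  K(SI)K(KK(II)(SI))
  →2  SI(KK(II)(SI))
  →3  SI(K(SI))

Term B:
  start: K(SI)K(KK(II)(SI))
  →1  SI(KK(II)(SI))
  →2  SI(K(SI))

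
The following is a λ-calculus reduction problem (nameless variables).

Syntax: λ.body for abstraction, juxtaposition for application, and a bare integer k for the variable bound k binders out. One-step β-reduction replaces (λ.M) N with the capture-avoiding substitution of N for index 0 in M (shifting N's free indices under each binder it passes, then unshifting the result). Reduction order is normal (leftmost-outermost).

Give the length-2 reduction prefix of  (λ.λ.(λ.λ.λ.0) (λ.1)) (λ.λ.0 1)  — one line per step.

  start: (λ.λ.(λ.λ.λ.0) (λ.1)) (λ.λ.0 1)
  step 1: λ.(λ.λ.λ.0) (λ.1)
  step 2: λ.λ.λ.0

Answer: after 2 steps: λ.λ.λ.0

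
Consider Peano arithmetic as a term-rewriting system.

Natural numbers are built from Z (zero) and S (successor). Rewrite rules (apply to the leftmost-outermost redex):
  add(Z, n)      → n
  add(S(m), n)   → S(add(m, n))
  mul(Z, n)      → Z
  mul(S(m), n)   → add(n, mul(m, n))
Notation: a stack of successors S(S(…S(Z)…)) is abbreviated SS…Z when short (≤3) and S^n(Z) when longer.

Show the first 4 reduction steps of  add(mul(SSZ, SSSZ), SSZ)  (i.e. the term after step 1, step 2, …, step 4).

Answer: after 4 steps: S(add(S(add(SZ, mul(SZ, SSSZ))), SSZ))

Derivation:
  start: add(mul(SSZ, SSSZ), SSZ)
  [1] add(add(SSSZ, mul(SZ, SSSZ)), SSZ)
  [2] add(S(add(SSZ, mul(SZ, SSSZ))), SSZ)
  [3] S(add(add(SSZ, mul(SZ, SSSZ)), SSZ))
  [4] S(add(S(add(SZ, mul(SZ, SSSZ))), SSZ))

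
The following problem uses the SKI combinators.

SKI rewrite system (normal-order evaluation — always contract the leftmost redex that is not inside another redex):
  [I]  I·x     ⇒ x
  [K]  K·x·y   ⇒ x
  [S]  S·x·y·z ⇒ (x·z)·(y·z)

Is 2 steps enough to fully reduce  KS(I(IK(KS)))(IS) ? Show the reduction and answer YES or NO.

Answer: YES — reaches normal form SS in 2 ≤ 2 steps

Reduction:
  start: KS(I(IK(KS)))(IS)
  step 1: S(IS)
  step 2: SS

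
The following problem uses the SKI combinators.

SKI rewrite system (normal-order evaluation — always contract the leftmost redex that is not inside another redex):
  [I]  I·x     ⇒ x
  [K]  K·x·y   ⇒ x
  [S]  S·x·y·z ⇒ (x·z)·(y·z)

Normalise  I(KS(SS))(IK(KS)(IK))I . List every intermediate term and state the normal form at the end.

Answer: normal form = S(KS)I  (in 4 steps)

Working:
  start: I(KS(SS))(IK(KS)(IK))I
  →1  KS(SS)(IK(KS)(IK))I
  →2  S(IK(KS)(IK))I
  →3  S(K(KS)(IK))I
  →4  S(KS)I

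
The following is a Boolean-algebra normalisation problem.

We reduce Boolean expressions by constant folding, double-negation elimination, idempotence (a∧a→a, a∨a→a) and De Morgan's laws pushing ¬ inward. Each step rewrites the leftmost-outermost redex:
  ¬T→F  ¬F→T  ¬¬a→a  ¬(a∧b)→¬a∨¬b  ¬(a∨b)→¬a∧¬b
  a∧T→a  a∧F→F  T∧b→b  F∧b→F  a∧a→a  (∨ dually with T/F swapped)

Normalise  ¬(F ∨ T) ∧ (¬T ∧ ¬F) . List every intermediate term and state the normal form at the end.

  start: ¬(F ∨ T) ∧ (¬T ∧ ¬F)
  [1] (¬F ∧ ¬T) ∧ (¬T ∧ ¬F)
  [2] (T ∧ ¬T) ∧ (¬T ∧ ¬F)
  [3] ¬T ∧ (¬T ∧ ¬F)
  [4] F ∧ (¬T ∧ ¬F)
  [5] F

Answer: normal form = F  (in 5 steps)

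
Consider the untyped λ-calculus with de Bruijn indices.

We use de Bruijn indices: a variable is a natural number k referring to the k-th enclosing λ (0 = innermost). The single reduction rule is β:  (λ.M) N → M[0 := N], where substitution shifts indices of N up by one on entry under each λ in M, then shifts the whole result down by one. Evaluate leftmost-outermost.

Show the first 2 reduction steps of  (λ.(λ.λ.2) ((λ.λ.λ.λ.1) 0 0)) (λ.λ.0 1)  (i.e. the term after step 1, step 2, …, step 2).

  start: (λ.(λ.λ.2) ((λ.λ.λ.λ.1) 0 0)) (λ.λ.0 1)
  step 1: (λ.λ.λ.λ.0 1) ((λ.λ.λ.λ.1) (λ.λ.0 1) (λ.λ.0 1))
  step 2: λ.λ.λ.0 1

Answer: after 2 steps: λ.λ.λ.0 1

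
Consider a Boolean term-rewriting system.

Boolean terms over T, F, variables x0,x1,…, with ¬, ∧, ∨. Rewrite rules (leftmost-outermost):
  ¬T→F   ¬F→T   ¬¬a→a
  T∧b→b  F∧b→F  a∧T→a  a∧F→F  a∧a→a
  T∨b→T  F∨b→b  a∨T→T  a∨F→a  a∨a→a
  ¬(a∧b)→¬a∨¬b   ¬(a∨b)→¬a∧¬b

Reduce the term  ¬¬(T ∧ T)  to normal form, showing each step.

  start: ¬¬(T ∧ T)
  step 1: T ∧ T
  step 2: T

Answer: normal form = T  (in 2 steps)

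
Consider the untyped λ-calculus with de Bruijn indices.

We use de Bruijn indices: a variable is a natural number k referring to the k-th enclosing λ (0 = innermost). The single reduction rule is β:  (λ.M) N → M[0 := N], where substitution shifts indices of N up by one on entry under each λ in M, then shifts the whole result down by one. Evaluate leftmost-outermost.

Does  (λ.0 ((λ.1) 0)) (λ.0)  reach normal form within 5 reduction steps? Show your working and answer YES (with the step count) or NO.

  start: (λ.0 ((λ.1) 0)) (λ.0)
  [1] (λ.0) ((λ.λ.0) (λ.0))
  [2] (λ.λ.0) (λ.0)
  [3] λ.0

Answer: YES — reaches normal form λ.0 in 3 ≤ 5 steps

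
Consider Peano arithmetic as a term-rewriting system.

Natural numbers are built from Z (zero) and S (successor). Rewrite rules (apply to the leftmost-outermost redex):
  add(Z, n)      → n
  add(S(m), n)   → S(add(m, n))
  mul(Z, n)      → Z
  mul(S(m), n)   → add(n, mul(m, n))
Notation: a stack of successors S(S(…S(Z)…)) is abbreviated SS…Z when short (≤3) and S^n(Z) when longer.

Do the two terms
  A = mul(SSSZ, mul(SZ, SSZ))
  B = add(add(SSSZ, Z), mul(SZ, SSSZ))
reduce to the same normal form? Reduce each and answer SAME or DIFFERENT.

Term A:
  start: mul(SSSZ, mul(SZ, SSZ))
  →1  add(mul(SZ, SSZ), mul(SSZ, mul(SZ, SSZ)))
  →2  add(add(SSZ, mul(Z, SSZ)), mul(SSZ, mul(SZ, SSZ)))
  →3  add(S(add(SZ, mul(Z, SSZ))), mul(SSZ, mul(SZ, SSZ)))
  →4  S(add(add(SZ, mul(Z, SSZ)), mul(SSZ, mul(SZ, SSZ))))
  →5  S(add(S(add(Z, mul(Z, SSZ))), mul(SSZ, mul(SZ, SSZ))))
  →6  S(S(add(add(Z, mul(Z, SSZ)), mul(SSZ, mul(SZ, SSZ)))))
  →7  S(S(add(mul(Z, SSZ), mul(SSZ, mul(SZ, SSZ)))))
  →8  S(S(add(Z, mul(SSZ, mul(SZ, SSZ)))))
  →9  S(S(mul(SSZ, mul(SZ, SSZ))))
  →10  S(S(add(mul(SZ, SSZ), mul(SZ, mul(SZ, SSZ)))))
  →11  S(S(add(add(SSZ, mul(Z, SSZ)), mul(SZ, mul(SZ, SSZ)))))
  →12  S(S(add(S(add(SZ, mul(Z, SSZ))), mul(SZ, mul(SZ, SSZ)))))
  →13  S(S(S(add(add(SZ, mul(Z, SSZ)), mul(SZ, mul(SZ, SSZ))))))
  →14  S(S(S(add(S(add(Z, mul(Z, SSZ))), mul(SZ, mul(SZ, SSZ))))))
  →15  S(S(S(S(add(add(Z, mul(Z, SSZ)), mul(SZ, mul(SZ, SSZ)))))))
  →16  S(S(S(S(add(mul(Z, SSZ), mul(SZ, mul(SZ, SSZ)))))))
  →17  S(S(S(S(add(Z, mul(SZ, mul(SZ, SSZ)))))))
  →18  S(S(S(S(mul(SZ, mul(SZ, SSZ))))))
  →19  S(S(S(S(add(mul(SZ, SSZ), mul(Z, mul(SZ, SSZ)))))))
  →20  S(S(S(S(add(add(SSZ, mul(Z, SSZ)), mul(Z, mul(SZ, SSZ)))))))
  →21  S(S(S(S(add(S(add(SZ, mul(Z, SSZ))), mul(Z, mul(SZ, SSZ)))))))
  →22  S(S(S(S(S(add(add(SZ, mul(Z, SSZ)), mul(Z, mul(SZ, SSZ))))))))
  →23  S(S(S(S(S(add(S(add(Z, mul(Z, SSZ))), mul(Z, mul(SZ, SSZ))))))))
  →24  S(S(S(S(S(S(add(add(Z, mul(Z, SSZ)), mul(Z, mul(SZ, SSZ)))))))))
  →25  S(S(S(S(S(S(add(mul(Z, SSZ), mul(Z, mul(SZ, SSZ)))))))))
  →26  S(S(S(S(S(S(add(Z, mul(Z, mul(SZ, SSZ)))))))))
  →27  S(S(S(S(S(S(mul(Z, mul(SZ, SSZ))))))))
  →28  S^6(Z)

Term B:
  start: add(add(SSSZ, Z), mul(SZ, SSSZ))
  →1  add(S(add(SSZ, Z)), mul(SZ, SSSZ))
  →2  S(add(add(SSZ, Z), mul(SZ, SSSZ)))
  →3  S(add(S(add(SZ, Z)), mul(SZ, SSSZ)))
  →4  S(S(add(add(SZ, Z), mul(SZ, SSSZ))))
  →5  S(S(add(S(add(Z, Z)), mul(SZ, SSSZ))))
  →6  S(S(S(add(add(Z, Z), mul(SZ, SSSZ)))))
  →7  S(S(S(add(Z, mul(SZ, SSSZ)))))
  →8  S(S(S(mul(SZ, SSSZ))))
  →9  S(S(S(add(SSSZ, mul(Z, SSSZ)))))
  →10  S(S(S(S(add(SSZ, mul(Z, SSSZ))))))
  →11  S(S(S(S(S(add(SZ, mul(Z, SSSZ)))))))
  →12  S(S(S(S(S(S(add(Z, mul(Z, SSSZ))))))))
  →13  S(S(S(S(S(S(mul(Z, SSSZ)))))))
  →14  S^6(Z)

Answer: SAME — A ⇓ S^6(Z), B ⇓ S^6(Z)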